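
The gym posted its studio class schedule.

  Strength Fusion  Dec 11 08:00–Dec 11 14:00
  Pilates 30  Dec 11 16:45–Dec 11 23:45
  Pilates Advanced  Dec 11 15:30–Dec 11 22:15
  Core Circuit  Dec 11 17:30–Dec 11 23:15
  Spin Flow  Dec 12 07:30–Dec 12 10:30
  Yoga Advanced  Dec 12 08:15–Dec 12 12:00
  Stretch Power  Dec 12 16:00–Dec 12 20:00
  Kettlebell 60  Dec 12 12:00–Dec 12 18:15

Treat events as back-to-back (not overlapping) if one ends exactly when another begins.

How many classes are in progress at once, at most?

Sort all start/end points and keep a running count:
Dec 11 08:00 start Strength Fusion → 1
Dec 11 14:00 end Strength Fusion → 0
Dec 11 15:30 start Pilates Advanced → 1
Dec 11 16:45 start Pilates 30 → 2
Dec 11 17:30 start Core Circuit → 3
Dec 11 22:15 end Pilates Advanced → 2
Dec 11 23:15 end Core Circuit → 1
Dec 11 23:45 end Pilates 30 → 0
Dec 12 07:30 start Spin Flow → 1
Dec 12 08:15 start Yoga Advanced → 2
Dec 12 10:30 end Spin Flow → 1
Dec 12 12:00 end Yoga Advanced → 0
Dec 12 12:00 start Kettlebell 60 → 1
Dec 12 16:00 start Stretch Power → 2
Dec 12 18:15 end Kettlebell 60 → 1
Dec 12 20:00 end Stretch Power → 0
Peak is 3, at Dec 11 17:30 (Core Circuit, Pilates 30, Pilates Advanced).

3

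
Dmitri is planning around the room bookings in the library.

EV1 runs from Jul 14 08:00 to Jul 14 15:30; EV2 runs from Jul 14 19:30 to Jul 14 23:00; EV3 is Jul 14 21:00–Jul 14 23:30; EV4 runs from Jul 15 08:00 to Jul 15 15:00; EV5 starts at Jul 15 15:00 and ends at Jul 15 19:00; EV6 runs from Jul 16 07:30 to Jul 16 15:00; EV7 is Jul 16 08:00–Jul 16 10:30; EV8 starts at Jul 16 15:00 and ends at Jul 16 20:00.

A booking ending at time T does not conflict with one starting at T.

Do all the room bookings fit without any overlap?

No

Sorted by start: EV1, EV2, EV3, EV4, EV5, EV6, EV7, EV8.
EV2 starts after EV1 ends — done with EV1.
EV3 starts before EV2 ends → EV2 and EV3 overlap.
That's a conflict, so the schedule is not conflict-free.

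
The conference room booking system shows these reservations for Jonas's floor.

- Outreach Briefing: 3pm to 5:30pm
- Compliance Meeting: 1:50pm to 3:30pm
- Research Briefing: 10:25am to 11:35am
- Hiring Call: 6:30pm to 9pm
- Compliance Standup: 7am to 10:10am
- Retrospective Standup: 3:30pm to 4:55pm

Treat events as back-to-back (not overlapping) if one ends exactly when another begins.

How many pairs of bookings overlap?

2

Sorted by start: Compliance Standup, Research Briefing, Compliance Meeting, Outreach Briefing, Retrospective Standup, Hiring Call.
Research Briefing starts after Compliance Standup ends; Compliance Standup is clear from here.
Compliance Meeting starts after Research Briefing ends; Research Briefing is clear from here.
Outreach Briefing starts before Compliance Meeting ends → Compliance Meeting and Outreach Briefing overlap.
Retrospective Standup starts exactly when Compliance Meeting ends (back-to-back, no overlap); Compliance Meeting is clear from here.
Retrospective Standup starts before Outreach Briefing ends → Outreach Briefing and Retrospective Standup overlap.
Hiring Call starts after Outreach Briefing ends.
Hiring Call starts after Retrospective Standup ends.
Overlapping pairs: Compliance Meeting & Outreach Briefing, Outreach Briefing & Retrospective Standup — 2 in total.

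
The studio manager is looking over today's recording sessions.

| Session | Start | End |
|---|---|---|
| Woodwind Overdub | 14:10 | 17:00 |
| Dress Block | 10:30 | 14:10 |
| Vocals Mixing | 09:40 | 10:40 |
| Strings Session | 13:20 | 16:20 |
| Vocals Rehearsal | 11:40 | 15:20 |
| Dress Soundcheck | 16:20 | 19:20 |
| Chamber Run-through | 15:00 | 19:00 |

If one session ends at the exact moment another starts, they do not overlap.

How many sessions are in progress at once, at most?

Walk through starts and ends in time order (an end at T is processed before a start at T):
09:40 start Vocals Mixing → 1
10:30 start Dress Block → 2
10:40 end Vocals Mixing → 1
11:40 start Vocals Rehearsal → 2
13:20 start Strings Session → 3
14:10 end Dress Block → 2
14:10 start Woodwind Overdub → 3
15:00 start Chamber Run-through → 4
15:20 end Vocals Rehearsal → 3
16:20 end Strings Session → 2
16:20 start Dress Soundcheck → 3
17:00 end Woodwind Overdub → 2
19:00 end Chamber Run-through → 1
19:20 end Dress Soundcheck → 0
Peak is 4, at 15:00 (Chamber Run-through, Strings Session, Vocals Rehearsal, Woodwind Overdub).

4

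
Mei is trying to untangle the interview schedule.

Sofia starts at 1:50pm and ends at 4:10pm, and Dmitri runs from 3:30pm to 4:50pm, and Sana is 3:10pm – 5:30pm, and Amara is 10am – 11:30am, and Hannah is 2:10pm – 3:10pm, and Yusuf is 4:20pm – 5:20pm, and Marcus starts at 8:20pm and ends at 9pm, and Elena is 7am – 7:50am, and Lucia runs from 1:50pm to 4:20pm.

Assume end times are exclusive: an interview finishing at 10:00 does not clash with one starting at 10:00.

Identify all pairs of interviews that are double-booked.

Dmitri & Lucia, Dmitri & Sana, Dmitri & Sofia, Dmitri & Yusuf, Hannah & Lucia, Hannah & Sofia, Lucia & Sana, Lucia & Sofia, Sana & Sofia, Sana & Yusuf

Two intervals overlap when each starts before the other ends.
Sorted by start: Elena, Amara, Lucia, Sofia, Hannah, Sana, Dmitri, Yusuf, Marcus.
Amara starts after Elena ends, so Elena has no further overlaps.
Lucia starts after Amara ends, so Amara has no further overlaps.
Sofia starts before Lucia ends → Lucia and Sofia overlap.
Hannah starts before Lucia ends → Lucia and Hannah overlap.
Sana starts before Lucia ends → Lucia and Sana overlap.
Dmitri starts before Lucia ends → Lucia and Dmitri overlap.
Yusuf starts exactly when Lucia ends (back-to-back, no overlap), so Lucia has no further overlaps.
Hannah starts before Sofia ends → Sofia and Hannah overlap.
Sana starts before Sofia ends → Sofia and Sana overlap.
Dmitri starts before Sofia ends → Sofia and Dmitri overlap.
Yusuf starts after Sofia ends, so Sofia has no further overlaps.
Sana starts exactly when Hannah ends (back-to-back, no overlap), so Hannah has no further overlaps.
Dmitri starts before Sana ends → Sana and Dmitri overlap.
Yusuf starts before Sana ends → Sana and Yusuf overlap.
Marcus starts after Sana ends.
Yusuf starts before Dmitri ends → Dmitri and Yusuf overlap.
Marcus starts after Dmitri ends.
Marcus starts after Yusuf ends.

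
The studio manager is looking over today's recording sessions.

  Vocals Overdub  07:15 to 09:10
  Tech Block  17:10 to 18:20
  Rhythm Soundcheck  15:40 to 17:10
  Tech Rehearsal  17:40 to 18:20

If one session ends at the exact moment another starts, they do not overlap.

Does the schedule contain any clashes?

Yes

Sorted by start: Vocals Overdub, Rhythm Soundcheck, Tech Block, Tech Rehearsal.
Rhythm Soundcheck starts after Vocals Overdub ends, so Vocals Overdub has no further overlaps.
Tech Block starts exactly when Rhythm Soundcheck ends (back-to-back, no overlap), so Rhythm Soundcheck has no further overlaps.
Tech Rehearsal starts before Tech Block ends → Tech Block and Tech Rehearsal overlap.
That's a conflict, so the schedule is not conflict-free.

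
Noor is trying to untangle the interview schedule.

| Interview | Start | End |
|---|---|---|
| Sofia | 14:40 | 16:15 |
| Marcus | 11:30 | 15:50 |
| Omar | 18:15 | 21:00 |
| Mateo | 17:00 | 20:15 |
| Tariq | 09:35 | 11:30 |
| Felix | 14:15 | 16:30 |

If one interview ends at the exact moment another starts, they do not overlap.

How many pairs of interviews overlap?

Sorted by start: Tariq, Marcus, Felix, Sofia, Mateo, Omar.
Marcus starts exactly when Tariq ends (back-to-back, no overlap); Tariq is clear from here.
Felix starts before Marcus ends → Marcus and Felix overlap.
Sofia starts before Marcus ends → Marcus and Sofia overlap.
Mateo starts after Marcus ends; Marcus is clear from here.
Sofia starts before Felix ends → Felix and Sofia overlap.
Mateo starts after Felix ends; Felix is clear from here.
Mateo starts after Sofia ends; Sofia is clear from here.
Omar starts before Mateo ends → Mateo and Omar overlap.
Overlapping pairs: Felix & Marcus, Felix & Sofia, Marcus & Sofia, Mateo & Omar — 4 in total.

4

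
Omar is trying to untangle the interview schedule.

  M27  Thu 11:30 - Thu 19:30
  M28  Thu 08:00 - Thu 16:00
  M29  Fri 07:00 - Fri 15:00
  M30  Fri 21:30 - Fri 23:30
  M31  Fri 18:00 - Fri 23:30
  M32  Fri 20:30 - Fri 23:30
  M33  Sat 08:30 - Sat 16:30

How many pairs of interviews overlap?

Sorted by start: M28, M27, M29, M31, M32, M30, M33.
M27 starts before M28 ends → M28 and M27 overlap.
M29 starts after M28 ends, so nothing later overlaps M28 either.
M29 starts after M27 ends, so nothing later overlaps M27 either.
M31 starts after M29 ends, so nothing later overlaps M29 either.
M32 starts before M31 ends → M31 and M32 overlap.
M30 starts before M31 ends → M31 and M30 overlap.
M33 starts after M31 ends.
M30 starts before M32 ends → M32 and M30 overlap.
M33 starts after M32 ends.
M33 starts after M30 ends.
Overlapping pairs: M27 & M28, M30 & M31, M30 & M32, M31 & M32 — 4 in total.

4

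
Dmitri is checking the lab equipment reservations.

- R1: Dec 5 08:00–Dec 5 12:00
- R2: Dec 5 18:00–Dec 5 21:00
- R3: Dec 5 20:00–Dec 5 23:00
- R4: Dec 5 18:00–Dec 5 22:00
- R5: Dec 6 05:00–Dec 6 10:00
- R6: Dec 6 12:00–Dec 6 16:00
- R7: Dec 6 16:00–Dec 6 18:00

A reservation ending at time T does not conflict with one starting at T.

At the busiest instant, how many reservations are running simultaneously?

Sort all start/end points and keep a running count:
Dec 5 08:00 start R1 → 1
Dec 5 12:00 end R1 → 0
Dec 5 18:00 start R2 → 1
Dec 5 18:00 start R4 → 2
Dec 5 20:00 start R3 → 3
Dec 5 21:00 end R2 → 2
Dec 5 22:00 end R4 → 1
Dec 5 23:00 end R3 → 0
Dec 6 05:00 start R5 → 1
Dec 6 10:00 end R5 → 0
Dec 6 12:00 start R6 → 1
Dec 6 16:00 end R6 → 0
Dec 6 16:00 start R7 → 1
Dec 6 18:00 end R7 → 0
Peak is 3, at Dec 5 20:00 (R2, R3, R4).

3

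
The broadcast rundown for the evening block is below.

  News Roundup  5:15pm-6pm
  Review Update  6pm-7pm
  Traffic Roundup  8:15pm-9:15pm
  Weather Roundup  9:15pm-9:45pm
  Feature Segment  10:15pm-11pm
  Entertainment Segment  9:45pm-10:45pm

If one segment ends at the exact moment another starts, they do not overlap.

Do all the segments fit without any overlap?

No

Sorted by start: News Roundup, Review Update, Traffic Roundup, Weather Roundup, Entertainment Segment, Feature Segment.
Review Update starts exactly when News Roundup ends (back-to-back, no overlap), so News Roundup has no further overlaps.
Traffic Roundup starts after Review Update ends, so Review Update has no further overlaps.
Weather Roundup starts exactly when Traffic Roundup ends (back-to-back, no overlap), so Traffic Roundup has no further overlaps.
Entertainment Segment starts exactly when Weather Roundup ends (back-to-back, no overlap), so Weather Roundup has no further overlaps.
Feature Segment starts before Entertainment Segment ends → Entertainment Segment and Feature Segment overlap.
That's a conflict, so the schedule is not conflict-free.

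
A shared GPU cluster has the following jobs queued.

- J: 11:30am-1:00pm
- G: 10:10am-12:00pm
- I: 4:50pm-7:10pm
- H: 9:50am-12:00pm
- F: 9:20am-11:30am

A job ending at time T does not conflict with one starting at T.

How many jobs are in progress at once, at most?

3

Walk through starts and ends in time order (an end at T is processed before a start at T):
9:20am start F → 1
9:50am start H → 2
10:10am start G → 3
11:30am end F → 2
11:30am start J → 3
12:00pm end G → 2
12:00pm end H → 1
1:00pm end J → 0
4:50pm start I → 1
7:10pm end I → 0
Peak is 3, at 10:10am (F, G, H).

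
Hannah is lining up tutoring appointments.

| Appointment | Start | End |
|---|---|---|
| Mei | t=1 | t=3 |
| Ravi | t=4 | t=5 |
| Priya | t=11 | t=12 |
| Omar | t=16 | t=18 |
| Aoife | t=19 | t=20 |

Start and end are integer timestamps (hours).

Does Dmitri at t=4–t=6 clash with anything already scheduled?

Mei: ends t=3 at or before Dmitri starts t=4 → clear.
Ravi: starts t=4 before Dmitri ends t=6, and ends t=5 after Dmitri starts t=4 → overlap.
Priya: starts t=11 at or after Dmitri ends t=6 → clear.
Omar: starts t=16 at or after Dmitri ends t=6 → clear.
Aoife: starts t=19 at or after Dmitri ends t=6 → clear.
Dmitri overlaps Ravi.

Yes — it overlaps Ravi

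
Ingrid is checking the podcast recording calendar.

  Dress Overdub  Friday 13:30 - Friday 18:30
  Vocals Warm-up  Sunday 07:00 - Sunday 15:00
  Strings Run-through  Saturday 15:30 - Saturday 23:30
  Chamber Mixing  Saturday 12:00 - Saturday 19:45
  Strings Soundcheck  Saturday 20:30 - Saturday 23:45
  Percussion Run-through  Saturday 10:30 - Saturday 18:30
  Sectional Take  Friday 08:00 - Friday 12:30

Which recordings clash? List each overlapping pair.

Sorted by start: Sectional Take, Dress Overdub, Percussion Run-through, Chamber Mixing, Strings Run-through, Strings Soundcheck, Vocals Warm-up.
Dress Overdub starts after Sectional Take ends; Sectional Take is clear from here.
Percussion Run-through starts after Dress Overdub ends; Dress Overdub is clear from here.
Chamber Mixing starts before Percussion Run-through ends → Percussion Run-through and Chamber Mixing overlap.
Strings Run-through starts before Percussion Run-through ends → Percussion Run-through and Strings Run-through overlap.
Strings Soundcheck starts after Percussion Run-through ends; Percussion Run-through is clear from here.
Strings Run-through starts before Chamber Mixing ends → Chamber Mixing and Strings Run-through overlap.
Strings Soundcheck starts after Chamber Mixing ends; Chamber Mixing is clear from here.
Strings Soundcheck starts before Strings Run-through ends → Strings Run-through and Strings Soundcheck overlap.
Vocals Warm-up starts after Strings Run-through ends.
Vocals Warm-up starts after Strings Soundcheck ends.

Chamber Mixing & Percussion Run-through, Chamber Mixing & Strings Run-through, Percussion Run-through & Strings Run-through, Strings Run-through & Strings Soundcheck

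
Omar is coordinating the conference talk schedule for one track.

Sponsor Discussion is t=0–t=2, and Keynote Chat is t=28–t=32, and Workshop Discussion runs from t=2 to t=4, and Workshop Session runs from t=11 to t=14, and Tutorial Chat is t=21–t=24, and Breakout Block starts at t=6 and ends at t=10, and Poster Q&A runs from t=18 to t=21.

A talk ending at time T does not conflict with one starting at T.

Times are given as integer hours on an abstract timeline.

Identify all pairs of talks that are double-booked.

Sorted by start: Sponsor Discussion, Workshop Discussion, Breakout Block, Workshop Session, Poster Q&A, Tutorial Chat, Keynote Chat.
Workshop Discussion starts exactly when Sponsor Discussion ends (back-to-back, no overlap); Sponsor Discussion is clear from here.
Breakout Block starts after Workshop Discussion ends; Workshop Discussion is clear from here.
Workshop Session starts after Breakout Block ends; Breakout Block is clear from here.
Poster Q&A starts after Workshop Session ends; Workshop Session is clear from here.
Tutorial Chat starts exactly when Poster Q&A ends (back-to-back, no overlap); Poster Q&A is clear from here.
Keynote Chat starts after Tutorial Chat ends.

no conflicts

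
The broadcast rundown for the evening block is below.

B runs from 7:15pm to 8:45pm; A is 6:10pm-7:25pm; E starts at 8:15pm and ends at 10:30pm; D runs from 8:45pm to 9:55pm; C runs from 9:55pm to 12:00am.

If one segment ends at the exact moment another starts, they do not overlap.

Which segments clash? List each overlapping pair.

A & B, B & E, C & E, D & E

Check each pair: they overlap iff neither finishes before the other starts.
Sorted by start: A, B, E, D, C.
B starts before A ends → A and B overlap.
E starts after A ends, so A has no further overlaps.
E starts before B ends → B and E overlap.
D starts exactly when B ends (back-to-back, no overlap), so B has no further overlaps.
D starts before E ends → E and D overlap.
C starts before E ends → E and C overlap.
C starts exactly when D ends (back-to-back, no overlap).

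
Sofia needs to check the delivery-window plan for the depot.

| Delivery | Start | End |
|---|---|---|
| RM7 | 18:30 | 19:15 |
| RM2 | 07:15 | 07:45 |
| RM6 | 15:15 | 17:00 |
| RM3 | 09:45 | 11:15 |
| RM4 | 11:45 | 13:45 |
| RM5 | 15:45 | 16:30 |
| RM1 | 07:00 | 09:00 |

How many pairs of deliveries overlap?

2

Sorted by start: RM1, RM2, RM3, RM4, RM6, RM5, RM7.
RM2 starts before RM1 ends → RM1 and RM2 overlap.
RM3 starts after RM1 ends, so nothing later overlaps RM1 either.
RM3 starts after RM2 ends, so nothing later overlaps RM2 either.
RM4 starts after RM3 ends, so nothing later overlaps RM3 either.
RM6 starts after RM4 ends, so nothing later overlaps RM4 either.
RM5 starts before RM6 ends → RM6 and RM5 overlap.
RM7 starts after RM6 ends.
RM7 starts after RM5 ends.
Overlapping pairs: RM1 & RM2, RM5 & RM6 — 2 in total.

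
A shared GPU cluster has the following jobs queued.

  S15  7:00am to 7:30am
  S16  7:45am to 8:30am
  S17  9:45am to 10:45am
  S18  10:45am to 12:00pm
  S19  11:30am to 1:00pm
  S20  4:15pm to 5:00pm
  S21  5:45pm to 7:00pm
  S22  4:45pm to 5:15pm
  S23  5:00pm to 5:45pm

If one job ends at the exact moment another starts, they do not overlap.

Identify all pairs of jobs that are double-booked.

Sorted by start: S15, S16, S17, S18, S19, S20, S22, S23, S21.
S16 starts after S15 ends — done with S15.
S17 starts after S16 ends — done with S16.
S18 starts exactly when S17 ends (back-to-back, no overlap) — done with S17.
S19 starts before S18 ends → S18 and S19 overlap.
S20 starts after S18 ends — done with S18.
S20 starts after S19 ends — done with S19.
S22 starts before S20 ends → S20 and S22 overlap.
S23 starts exactly when S20 ends (back-to-back, no overlap) — done with S20.
S23 starts before S22 ends → S22 and S23 overlap.
S21 starts after S22 ends.
S21 starts exactly when S23 ends (back-to-back, no overlap).

S18 & S19, S20 & S22, S22 & S23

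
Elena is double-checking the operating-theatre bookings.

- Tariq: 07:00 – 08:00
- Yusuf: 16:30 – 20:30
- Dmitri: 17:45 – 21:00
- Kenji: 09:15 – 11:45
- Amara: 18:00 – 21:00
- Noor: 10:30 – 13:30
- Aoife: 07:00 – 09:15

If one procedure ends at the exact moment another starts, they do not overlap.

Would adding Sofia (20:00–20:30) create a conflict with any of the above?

Yes — it overlaps Amara, Dmitri, Yusuf

Tariq: ends 08:00 at or before Sofia starts 20:00 → clear.
Aoife: ends 09:15 at or before Sofia starts 20:00 → clear.
Kenji: ends 11:45 at or before Sofia starts 20:00 → clear.
Noor: ends 13:30 at or before Sofia starts 20:00 → clear.
Yusuf: starts 16:30 before Sofia ends 20:30, and ends 20:30 after Sofia starts 20:00 → overlap.
Dmitri: starts 17:45 before Sofia ends 20:30, and ends 21:00 after Sofia starts 20:00 → overlap.
Amara: starts 18:00 before Sofia ends 20:30, and ends 21:00 after Sofia starts 20:00 → overlap.
Sofia overlaps Yusuf, Amara, Dmitri.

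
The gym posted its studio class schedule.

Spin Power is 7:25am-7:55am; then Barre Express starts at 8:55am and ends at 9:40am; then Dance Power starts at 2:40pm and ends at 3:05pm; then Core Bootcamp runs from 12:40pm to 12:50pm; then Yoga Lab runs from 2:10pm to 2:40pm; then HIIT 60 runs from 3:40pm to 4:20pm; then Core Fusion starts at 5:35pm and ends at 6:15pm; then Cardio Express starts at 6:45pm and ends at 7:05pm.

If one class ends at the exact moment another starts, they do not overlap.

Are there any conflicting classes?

Sorted by start: Spin Power, Barre Express, Core Bootcamp, Yoga Lab, Dance Power, HIIT 60, Core Fusion, Cardio Express.
Barre Express starts after Spin Power ends; Spin Power is clear from here.
Core Bootcamp starts after Barre Express ends; Barre Express is clear from here.
Yoga Lab starts after Core Bootcamp ends; Core Bootcamp is clear from here.
Dance Power starts exactly when Yoga Lab ends (back-to-back, no overlap); Yoga Lab is clear from here.
HIIT 60 starts after Dance Power ends; Dance Power is clear from here.
Core Fusion starts after HIIT 60 ends; HIIT 60 is clear from here.
Cardio Express starts after Core Fusion ends.
Every pair is clear; the schedule has no overlaps.

No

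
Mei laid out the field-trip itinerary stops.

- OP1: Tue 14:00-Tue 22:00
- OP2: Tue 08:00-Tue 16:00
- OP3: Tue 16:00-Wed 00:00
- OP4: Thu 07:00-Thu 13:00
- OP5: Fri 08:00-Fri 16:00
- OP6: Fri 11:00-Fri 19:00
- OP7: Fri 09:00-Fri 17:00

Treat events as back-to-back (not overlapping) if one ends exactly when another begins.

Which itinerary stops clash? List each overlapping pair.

Sorted by start: OP2, OP1, OP3, OP4, OP5, OP7, OP6.
OP1 starts before OP2 ends → OP2 and OP1 overlap.
OP3 starts exactly when OP2 ends (back-to-back, no overlap), so nothing later overlaps OP2 either.
OP3 starts before OP1 ends → OP1 and OP3 overlap.
OP4 starts after OP1 ends, so nothing later overlaps OP1 either.
OP4 starts after OP3 ends, so nothing later overlaps OP3 either.
OP5 starts after OP4 ends, so nothing later overlaps OP4 either.
OP7 starts before OP5 ends → OP5 and OP7 overlap.
OP6 starts before OP5 ends → OP5 and OP6 overlap.
OP6 starts before OP7 ends → OP7 and OP6 overlap.

OP1 & OP2, OP1 & OP3, OP5 & OP6, OP5 & OP7, OP6 & OP7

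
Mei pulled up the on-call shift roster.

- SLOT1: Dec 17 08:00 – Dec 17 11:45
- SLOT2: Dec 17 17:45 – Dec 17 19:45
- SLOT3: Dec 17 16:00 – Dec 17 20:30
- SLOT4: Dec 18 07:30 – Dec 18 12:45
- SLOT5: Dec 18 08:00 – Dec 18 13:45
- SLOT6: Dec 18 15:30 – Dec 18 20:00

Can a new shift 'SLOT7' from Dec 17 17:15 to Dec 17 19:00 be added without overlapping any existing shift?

SLOT1: ends Dec 17 11:45 at or before SLOT7 starts Dec 17 17:15 → clear.
SLOT3: starts Dec 17 16:00 before SLOT7 ends Dec 17 19:00, and ends Dec 17 20:30 after SLOT7 starts Dec 17 17:15 → overlap.
SLOT2: starts Dec 17 17:45 before SLOT7 ends Dec 17 19:00, and ends Dec 17 19:45 after SLOT7 starts Dec 17 17:15 → overlap.
SLOT4: starts Dec 18 07:30 at or after SLOT7 ends Dec 17 19:00 → clear.
SLOT5: starts Dec 18 08:00 at or after SLOT7 ends Dec 17 19:00 → clear.
SLOT6: starts Dec 18 15:30 at or after SLOT7 ends Dec 17 19:00 → clear.
SLOT7 overlaps SLOT2, SLOT3.

No — it overlaps SLOT2, SLOT3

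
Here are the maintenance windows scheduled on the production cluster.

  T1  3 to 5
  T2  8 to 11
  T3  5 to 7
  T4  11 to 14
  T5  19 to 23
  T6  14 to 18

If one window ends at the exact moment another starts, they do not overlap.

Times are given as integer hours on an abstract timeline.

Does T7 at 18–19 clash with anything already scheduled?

No — it doesn't clash with anything

T1: ends 5 at or before T7 starts 18 → clear.
T3: ends 7 at or before T7 starts 18 → clear.
T2: ends 11 at or before T7 starts 18 → clear.
T4: ends 14 at or before T7 starts 18 → clear.
T6: ends 18 at or before T7 starts 18 → clear.
T5: starts 19 at or after T7 ends 19 → clear.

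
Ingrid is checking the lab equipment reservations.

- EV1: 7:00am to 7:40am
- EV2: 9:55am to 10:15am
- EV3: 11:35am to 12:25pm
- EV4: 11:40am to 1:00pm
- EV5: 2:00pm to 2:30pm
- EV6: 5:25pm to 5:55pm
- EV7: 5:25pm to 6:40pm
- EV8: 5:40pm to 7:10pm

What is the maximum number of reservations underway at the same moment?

3

Walk through starts and ends in time order (an end at T is processed before a start at T):
7:00am start EV1 → 1
7:40am end EV1 → 0
9:55am start EV2 → 1
10:15am end EV2 → 0
11:35am start EV3 → 1
11:40am start EV4 → 2
12:25pm end EV3 → 1
1:00pm end EV4 → 0
2:00pm start EV5 → 1
2:30pm end EV5 → 0
5:25pm start EV6 → 1
5:25pm start EV7 → 2
5:40pm start EV8 → 3
5:55pm end EV6 → 2
6:40pm end EV7 → 1
7:10pm end EV8 → 0
Peak is 3, at 5:40pm (EV6, EV7, EV8).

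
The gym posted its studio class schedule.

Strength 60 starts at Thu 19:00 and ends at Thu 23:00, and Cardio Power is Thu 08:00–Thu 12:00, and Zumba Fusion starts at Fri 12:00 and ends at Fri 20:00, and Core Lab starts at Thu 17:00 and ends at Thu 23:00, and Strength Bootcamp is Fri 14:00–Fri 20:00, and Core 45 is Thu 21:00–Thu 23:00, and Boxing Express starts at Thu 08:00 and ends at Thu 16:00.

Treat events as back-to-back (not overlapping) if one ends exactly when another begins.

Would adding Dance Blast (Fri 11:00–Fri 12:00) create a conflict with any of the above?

No — it doesn't clash with anything

Boxing Express: ends Thu 16:00 at or before Dance Blast starts Fri 11:00 → clear.
Cardio Power: ends Thu 12:00 at or before Dance Blast starts Fri 11:00 → clear.
Core Lab: ends Thu 23:00 at or before Dance Blast starts Fri 11:00 → clear.
Strength 60: ends Thu 23:00 at or before Dance Blast starts Fri 11:00 → clear.
Core 45: ends Thu 23:00 at or before Dance Blast starts Fri 11:00 → clear.
Zumba Fusion: starts Fri 12:00 at or after Dance Blast ends Fri 12:00 → clear.
Strength Bootcamp: starts Fri 14:00 at or after Dance Blast ends Fri 12:00 → clear.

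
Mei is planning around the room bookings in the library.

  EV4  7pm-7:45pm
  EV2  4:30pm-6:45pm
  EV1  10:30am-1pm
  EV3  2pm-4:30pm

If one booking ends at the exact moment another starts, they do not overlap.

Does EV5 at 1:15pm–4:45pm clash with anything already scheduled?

EV1: ends 1pm at or before EV5 starts 1:15pm → clear.
EV3: starts 2pm before EV5 ends 4:45pm, and ends 4:30pm after EV5 starts 1:15pm → overlap.
EV2: starts 4:30pm before EV5 ends 4:45pm, and ends 6:45pm after EV5 starts 1:15pm → overlap.
EV4: starts 7pm at or after EV5 ends 4:45pm → clear.
EV5 overlaps EV2, EV3.

Yes — it overlaps EV2, EV3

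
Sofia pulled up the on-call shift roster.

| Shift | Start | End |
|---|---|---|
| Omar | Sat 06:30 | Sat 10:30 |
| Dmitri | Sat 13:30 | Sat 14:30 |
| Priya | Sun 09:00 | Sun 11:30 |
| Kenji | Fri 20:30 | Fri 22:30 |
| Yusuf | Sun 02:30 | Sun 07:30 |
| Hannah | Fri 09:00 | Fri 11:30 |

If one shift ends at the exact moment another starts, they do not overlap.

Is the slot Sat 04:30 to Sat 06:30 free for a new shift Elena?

Hannah: ends Fri 11:30 at or before Elena starts Sat 04:30 → clear.
Kenji: ends Fri 22:30 at or before Elena starts Sat 04:30 → clear.
Omar: starts Sat 06:30 at or after Elena ends Sat 06:30 → clear.
Dmitri: starts Sat 13:30 at or after Elena ends Sat 06:30 → clear.
Yusuf: starts Sun 02:30 at or after Elena ends Sat 06:30 → clear.
Priya: starts Sun 09:00 at or after Elena ends Sat 06:30 → clear.

Yes — the slot is free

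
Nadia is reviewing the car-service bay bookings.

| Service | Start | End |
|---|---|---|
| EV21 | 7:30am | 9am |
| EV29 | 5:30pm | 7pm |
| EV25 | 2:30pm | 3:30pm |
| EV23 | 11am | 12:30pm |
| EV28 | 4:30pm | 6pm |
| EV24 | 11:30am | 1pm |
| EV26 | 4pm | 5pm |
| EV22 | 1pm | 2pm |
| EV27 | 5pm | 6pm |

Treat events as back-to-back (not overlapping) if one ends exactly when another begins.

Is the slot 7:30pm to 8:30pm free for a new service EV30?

Yes — the slot is free

EV21: ends 9am at or before EV30 starts 7:30pm → clear.
EV23: ends 12:30pm at or before EV30 starts 7:30pm → clear.
EV24: ends 1pm at or before EV30 starts 7:30pm → clear.
EV22: ends 2pm at or before EV30 starts 7:30pm → clear.
EV25: ends 3:30pm at or before EV30 starts 7:30pm → clear.
EV26: ends 5pm at or before EV30 starts 7:30pm → clear.
EV28: ends 6pm at or before EV30 starts 7:30pm → clear.
EV27: ends 6pm at or before EV30 starts 7:30pm → clear.
EV29: ends 7pm at or before EV30 starts 7:30pm → clear.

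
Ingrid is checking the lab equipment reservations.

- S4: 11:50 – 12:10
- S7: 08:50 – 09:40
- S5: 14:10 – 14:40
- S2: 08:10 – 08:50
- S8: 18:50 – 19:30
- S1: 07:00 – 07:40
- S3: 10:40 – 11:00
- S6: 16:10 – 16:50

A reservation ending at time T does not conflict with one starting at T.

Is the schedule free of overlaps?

Yes

Check each pair: they overlap iff neither finishes before the other starts.
Sorted by start: S1, S2, S7, S3, S4, S5, S6, S8.
S2 starts after S1 ends; S1 is clear from here.
S7 starts exactly when S2 ends (back-to-back, no overlap); S2 is clear from here.
S3 starts after S7 ends; S7 is clear from here.
S4 starts after S3 ends; S3 is clear from here.
S5 starts after S4 ends; S4 is clear from here.
S6 starts after S5 ends; S5 is clear from here.
S8 starts after S6 ends.
Every pair is clear; the schedule has no overlaps.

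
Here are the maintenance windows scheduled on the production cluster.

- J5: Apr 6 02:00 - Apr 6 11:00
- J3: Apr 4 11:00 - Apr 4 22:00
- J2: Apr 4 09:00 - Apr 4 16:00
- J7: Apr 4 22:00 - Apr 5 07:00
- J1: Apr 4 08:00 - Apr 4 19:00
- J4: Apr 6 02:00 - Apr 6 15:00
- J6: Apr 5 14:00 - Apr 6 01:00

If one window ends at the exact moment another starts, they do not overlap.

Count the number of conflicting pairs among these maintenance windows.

Check each pair: they overlap iff neither finishes before the other starts.
Sorted by start: J1, J2, J3, J7, J6, J4, J5.
J2 starts before J1 ends → J1 and J2 overlap.
J3 starts before J1 ends → J1 and J3 overlap.
J7 starts after J1 ends; J1 is clear from here.
J3 starts before J2 ends → J2 and J3 overlap.
J7 starts after J2 ends; J2 is clear from here.
J7 starts exactly when J3 ends (back-to-back, no overlap); J3 is clear from here.
J6 starts after J7 ends; J7 is clear from here.
J4 starts after J6 ends; J6 is clear from here.
J5 starts before J4 ends → J4 and J5 overlap.
Overlapping pairs: J1 & J2, J1 & J3, J2 & J3, J4 & J5 — 4 in total.

4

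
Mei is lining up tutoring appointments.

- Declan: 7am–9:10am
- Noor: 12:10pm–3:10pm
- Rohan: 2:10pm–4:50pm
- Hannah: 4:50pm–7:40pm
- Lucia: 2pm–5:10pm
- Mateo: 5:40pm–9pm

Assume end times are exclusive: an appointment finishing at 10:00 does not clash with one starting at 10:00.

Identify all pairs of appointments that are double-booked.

Hannah & Lucia, Hannah & Mateo, Lucia & Noor, Lucia & Rohan, Noor & Rohan

Sorted by start: Declan, Noor, Lucia, Rohan, Hannah, Mateo.
Noor starts after Declan ends — done with Declan.
Lucia starts before Noor ends → Noor and Lucia overlap.
Rohan starts before Noor ends → Noor and Rohan overlap.
Hannah starts after Noor ends — done with Noor.
Rohan starts before Lucia ends → Lucia and Rohan overlap.
Hannah starts before Lucia ends → Lucia and Hannah overlap.
Mateo starts after Lucia ends.
Hannah starts exactly when Rohan ends (back-to-back, no overlap) — done with Rohan.
Mateo starts before Hannah ends → Hannah and Mateo overlap.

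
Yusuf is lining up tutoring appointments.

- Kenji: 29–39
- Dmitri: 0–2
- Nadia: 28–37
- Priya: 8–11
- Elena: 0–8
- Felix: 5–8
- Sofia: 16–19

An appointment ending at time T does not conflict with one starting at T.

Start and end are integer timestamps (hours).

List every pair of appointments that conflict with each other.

Sorted by start: Dmitri, Elena, Felix, Priya, Sofia, Nadia, Kenji.
Elena starts before Dmitri ends → Dmitri and Elena overlap.
Felix starts after Dmitri ends, so nothing later overlaps Dmitri either.
Felix starts before Elena ends → Elena and Felix overlap.
Priya starts exactly when Elena ends (back-to-back, no overlap), so nothing later overlaps Elena either.
Priya starts exactly when Felix ends (back-to-back, no overlap), so nothing later overlaps Felix either.
Sofia starts after Priya ends, so nothing later overlaps Priya either.
Nadia starts after Sofia ends, so nothing later overlaps Sofia either.
Kenji starts before Nadia ends → Nadia and Kenji overlap.

Dmitri & Elena, Elena & Felix, Kenji & Nadia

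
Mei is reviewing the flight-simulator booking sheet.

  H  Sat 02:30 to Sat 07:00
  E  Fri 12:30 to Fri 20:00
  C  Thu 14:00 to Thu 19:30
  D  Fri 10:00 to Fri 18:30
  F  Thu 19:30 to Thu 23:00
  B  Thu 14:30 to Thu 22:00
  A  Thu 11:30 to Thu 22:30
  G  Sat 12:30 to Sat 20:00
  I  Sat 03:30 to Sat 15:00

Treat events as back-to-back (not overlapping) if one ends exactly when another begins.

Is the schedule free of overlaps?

Two intervals overlap when each starts before the other ends.
Sorted by start: A, C, B, F, D, E, H, I, G.
C starts before A ends → A and C overlap.
That's a conflict, so the schedule is not conflict-free.

No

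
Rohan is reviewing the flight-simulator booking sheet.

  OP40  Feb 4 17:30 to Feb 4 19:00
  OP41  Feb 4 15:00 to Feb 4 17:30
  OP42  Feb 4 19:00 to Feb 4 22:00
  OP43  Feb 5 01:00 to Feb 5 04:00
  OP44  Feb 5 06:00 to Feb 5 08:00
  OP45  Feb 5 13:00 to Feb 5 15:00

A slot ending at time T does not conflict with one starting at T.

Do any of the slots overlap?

Sorted by start: OP41, OP40, OP42, OP43, OP44, OP45.
OP40 starts exactly when OP41 ends (back-to-back, no overlap) — done with OP41.
OP42 starts exactly when OP40 ends (back-to-back, no overlap) — done with OP40.
OP43 starts after OP42 ends — done with OP42.
OP44 starts after OP43 ends — done with OP43.
OP45 starts after OP44 ends.
Every pair is clear; the schedule has no overlaps.

No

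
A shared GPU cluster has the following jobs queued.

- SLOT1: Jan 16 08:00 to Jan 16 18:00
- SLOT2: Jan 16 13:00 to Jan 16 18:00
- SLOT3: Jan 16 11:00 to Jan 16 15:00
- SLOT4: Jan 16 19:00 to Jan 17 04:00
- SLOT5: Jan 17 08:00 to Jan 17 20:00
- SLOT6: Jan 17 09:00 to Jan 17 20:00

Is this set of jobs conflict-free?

No

Sorted by start: SLOT1, SLOT3, SLOT2, SLOT4, SLOT5, SLOT6.
SLOT3 starts before SLOT1 ends → SLOT1 and SLOT3 overlap.
That's a conflict, so the schedule is not conflict-free.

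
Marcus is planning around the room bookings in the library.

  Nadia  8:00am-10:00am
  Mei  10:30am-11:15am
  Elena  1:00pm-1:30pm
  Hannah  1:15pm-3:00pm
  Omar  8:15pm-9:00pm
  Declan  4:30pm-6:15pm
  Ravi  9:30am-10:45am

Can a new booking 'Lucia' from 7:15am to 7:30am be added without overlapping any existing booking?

Nadia: starts 8:00am at or after Lucia ends 7:30am → clear.
Ravi: starts 9:30am at or after Lucia ends 7:30am → clear.
Mei: starts 10:30am at or after Lucia ends 7:30am → clear.
Elena: starts 1:00pm at or after Lucia ends 7:30am → clear.
Hannah: starts 1:15pm at or after Lucia ends 7:30am → clear.
Declan: starts 4:30pm at or after Lucia ends 7:30am → clear.
Omar: starts 8:15pm at or after Lucia ends 7:30am → clear.

Yes — the slot is free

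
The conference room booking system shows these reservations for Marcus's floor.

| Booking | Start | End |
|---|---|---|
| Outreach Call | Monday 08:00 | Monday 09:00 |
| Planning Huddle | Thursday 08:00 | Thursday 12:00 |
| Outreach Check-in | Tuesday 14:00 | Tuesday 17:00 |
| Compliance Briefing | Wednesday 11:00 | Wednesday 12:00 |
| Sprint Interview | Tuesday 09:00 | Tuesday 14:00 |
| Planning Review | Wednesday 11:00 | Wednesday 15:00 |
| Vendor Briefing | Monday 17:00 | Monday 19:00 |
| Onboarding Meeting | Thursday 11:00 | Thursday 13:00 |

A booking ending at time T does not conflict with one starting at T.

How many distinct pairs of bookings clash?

Sorted by start: Outreach Call, Vendor Briefing, Sprint Interview, Outreach Check-in, Planning Review, Compliance Briefing, Planning Huddle, Onboarding Meeting.
Vendor Briefing starts after Outreach Call ends, so Outreach Call has no further overlaps.
Sprint Interview starts after Vendor Briefing ends, so Vendor Briefing has no further overlaps.
Outreach Check-in starts exactly when Sprint Interview ends (back-to-back, no overlap), so Sprint Interview has no further overlaps.
Planning Review starts after Outreach Check-in ends, so Outreach Check-in has no further overlaps.
Compliance Briefing starts before Planning Review ends → Planning Review and Compliance Briefing overlap.
Planning Huddle starts after Planning Review ends, so Planning Review has no further overlaps.
Planning Huddle starts after Compliance Briefing ends, so Compliance Briefing has no further overlaps.
Onboarding Meeting starts before Planning Huddle ends → Planning Huddle and Onboarding Meeting overlap.
Overlapping pairs: Compliance Briefing & Planning Review, Onboarding Meeting & Planning Huddle — 2 in total.

2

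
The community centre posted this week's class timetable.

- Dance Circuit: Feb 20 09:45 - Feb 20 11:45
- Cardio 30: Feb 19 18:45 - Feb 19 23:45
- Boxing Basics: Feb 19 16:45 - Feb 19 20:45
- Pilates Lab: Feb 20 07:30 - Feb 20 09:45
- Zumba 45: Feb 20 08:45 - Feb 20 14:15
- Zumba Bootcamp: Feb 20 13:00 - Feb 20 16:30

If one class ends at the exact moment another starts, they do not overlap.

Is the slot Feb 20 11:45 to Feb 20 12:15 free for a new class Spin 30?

Boxing Basics: ends Feb 19 20:45 at or before Spin 30 starts Feb 20 11:45 → clear.
Cardio 30: ends Feb 19 23:45 at or before Spin 30 starts Feb 20 11:45 → clear.
Pilates Lab: ends Feb 20 09:45 at or before Spin 30 starts Feb 20 11:45 → clear.
Zumba 45: starts Feb 20 08:45 before Spin 30 ends Feb 20 12:15, and ends Feb 20 14:15 after Spin 30 starts Feb 20 11:45 → overlap.
Dance Circuit: ends Feb 20 11:45 at or before Spin 30 starts Feb 20 11:45 → clear.
Zumba Bootcamp: starts Feb 20 13:00 at or after Spin 30 ends Feb 20 12:15 → clear.
Spin 30 overlaps Zumba 45.

No — it overlaps Zumba 45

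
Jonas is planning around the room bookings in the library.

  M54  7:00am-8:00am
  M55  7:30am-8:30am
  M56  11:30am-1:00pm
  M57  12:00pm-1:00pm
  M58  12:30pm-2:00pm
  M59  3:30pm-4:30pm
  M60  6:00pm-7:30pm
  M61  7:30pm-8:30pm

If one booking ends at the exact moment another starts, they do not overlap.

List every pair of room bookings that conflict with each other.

M54 & M55, M56 & M57, M56 & M58, M57 & M58

Check each pair: they overlap iff neither finishes before the other starts.
Sorted by start: M54, M55, M56, M57, M58, M59, M60, M61.
M55 starts before M54 ends → M54 and M55 overlap.
M56 starts after M54 ends — done with M54.
M56 starts after M55 ends — done with M55.
M57 starts before M56 ends → M56 and M57 overlap.
M58 starts before M56 ends → M56 and M58 overlap.
M59 starts after M56 ends — done with M56.
M58 starts before M57 ends → M57 and M58 overlap.
M59 starts after M57 ends — done with M57.
M59 starts after M58 ends — done with M58.
M60 starts after M59 ends — done with M59.
M61 starts exactly when M60 ends (back-to-back, no overlap).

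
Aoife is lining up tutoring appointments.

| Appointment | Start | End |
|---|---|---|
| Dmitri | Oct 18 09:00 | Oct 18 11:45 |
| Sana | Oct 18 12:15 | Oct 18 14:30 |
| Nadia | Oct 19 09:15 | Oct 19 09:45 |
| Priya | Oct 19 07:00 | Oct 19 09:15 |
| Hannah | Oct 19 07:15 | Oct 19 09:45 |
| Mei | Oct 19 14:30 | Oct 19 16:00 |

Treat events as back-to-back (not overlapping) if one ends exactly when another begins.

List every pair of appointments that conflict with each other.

Hannah & Nadia, Hannah & Priya

Sorted by start: Dmitri, Sana, Priya, Hannah, Nadia, Mei.
Sana starts after Dmitri ends — done with Dmitri.
Priya starts after Sana ends — done with Sana.
Hannah starts before Priya ends → Priya and Hannah overlap.
Nadia starts exactly when Priya ends (back-to-back, no overlap) — done with Priya.
Nadia starts before Hannah ends → Hannah and Nadia overlap.
Mei starts after Hannah ends.
Mei starts after Nadia ends.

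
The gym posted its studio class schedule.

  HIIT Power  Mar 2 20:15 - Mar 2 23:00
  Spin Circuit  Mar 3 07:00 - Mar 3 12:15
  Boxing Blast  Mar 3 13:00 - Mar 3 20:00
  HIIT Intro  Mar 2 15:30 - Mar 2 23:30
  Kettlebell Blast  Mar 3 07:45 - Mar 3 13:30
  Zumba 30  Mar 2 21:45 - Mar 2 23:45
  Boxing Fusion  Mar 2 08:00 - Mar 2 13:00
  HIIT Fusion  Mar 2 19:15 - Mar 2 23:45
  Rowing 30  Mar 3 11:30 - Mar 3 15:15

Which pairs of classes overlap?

Check each pair: they overlap iff neither finishes before the other starts.
Sorted by start: Boxing Fusion, HIIT Intro, HIIT Fusion, HIIT Power, Zumba 30, Spin Circuit, Kettlebell Blast, Rowing 30, Boxing Blast.
HIIT Intro starts after Boxing Fusion ends, so nothing later overlaps Boxing Fusion either.
HIIT Fusion starts before HIIT Intro ends → HIIT Intro and HIIT Fusion overlap.
HIIT Power starts before HIIT Intro ends → HIIT Intro and HIIT Power overlap.
Zumba 30 starts before HIIT Intro ends → HIIT Intro and Zumba 30 overlap.
Spin Circuit starts after HIIT Intro ends, so nothing later overlaps HIIT Intro either.
HIIT Power starts before HIIT Fusion ends → HIIT Fusion and HIIT Power overlap.
Zumba 30 starts before HIIT Fusion ends → HIIT Fusion and Zumba 30 overlap.
Spin Circuit starts after HIIT Fusion ends, so nothing later overlaps HIIT Fusion either.
Zumba 30 starts before HIIT Power ends → HIIT Power and Zumba 30 overlap.
Spin Circuit starts after HIIT Power ends, so nothing later overlaps HIIT Power either.
Spin Circuit starts after Zumba 30 ends, so nothing later overlaps Zumba 30 either.
Kettlebell Blast starts before Spin Circuit ends → Spin Circuit and Kettlebell Blast overlap.
Rowing 30 starts before Spin Circuit ends → Spin Circuit and Rowing 30 overlap.
Boxing Blast starts after Spin Circuit ends.
Rowing 30 starts before Kettlebell Blast ends → Kettlebell Blast and Rowing 30 overlap.
Boxing Blast starts before Kettlebell Blast ends → Kettlebell Blast and Boxing Blast overlap.
Boxing Blast starts before Rowing 30 ends → Rowing 30 and Boxing Blast overlap.

Boxing Blast & Kettlebell Blast, Boxing Blast & Rowing 30, HIIT Fusion & HIIT Intro, HIIT Fusion & HIIT Power, HIIT Fusion & Zumba 30, HIIT Intro & HIIT Power, HIIT Intro & Zumba 30, HIIT Power & Zumba 30, Kettlebell Blast & Rowing 30, Kettlebell Blast & Spin Circuit, Rowing 30 & Spin Circuit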